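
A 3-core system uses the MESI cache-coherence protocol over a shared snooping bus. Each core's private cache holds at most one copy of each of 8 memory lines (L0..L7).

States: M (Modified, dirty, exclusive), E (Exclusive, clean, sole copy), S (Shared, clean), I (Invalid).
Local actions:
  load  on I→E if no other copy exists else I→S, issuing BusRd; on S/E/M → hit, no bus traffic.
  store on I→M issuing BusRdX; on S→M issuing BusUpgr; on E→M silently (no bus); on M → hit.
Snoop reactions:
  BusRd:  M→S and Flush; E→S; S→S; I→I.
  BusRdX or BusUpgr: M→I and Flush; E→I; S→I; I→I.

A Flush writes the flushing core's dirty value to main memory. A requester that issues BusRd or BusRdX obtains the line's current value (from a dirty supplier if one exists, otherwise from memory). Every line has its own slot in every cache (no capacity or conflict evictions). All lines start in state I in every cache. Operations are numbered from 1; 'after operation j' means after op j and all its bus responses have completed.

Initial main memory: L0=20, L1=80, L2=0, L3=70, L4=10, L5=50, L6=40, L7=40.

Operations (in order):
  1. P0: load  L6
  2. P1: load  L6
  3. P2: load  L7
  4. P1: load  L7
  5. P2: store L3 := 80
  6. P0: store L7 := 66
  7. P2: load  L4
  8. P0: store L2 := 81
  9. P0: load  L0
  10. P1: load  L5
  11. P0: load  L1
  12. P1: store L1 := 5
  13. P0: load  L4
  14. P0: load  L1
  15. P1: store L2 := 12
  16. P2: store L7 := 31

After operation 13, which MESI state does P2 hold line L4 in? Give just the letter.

1. P0: load  L6  bus=[BusRd]  L6: P0=E P1=I P2=I  mem[L6]=40
2. P1: load  L6  bus=[BusRd]  L6: P0=S P1=S P2=I  mem[L6]=40
3. P2: load  L7  bus=[BusRd]  L7: P0=I P1=I P2=E  mem[L7]=40
4. P1: load  L7  bus=[BusRd]  L7: P0=I P1=S P2=S  mem[L7]=40
5. P2: store L3 := 80  bus=[BusRdX]  L3: P0=I P1=I P2=M  mem[L3]=70
6. P0: store L7 := 66  bus=[BusRdX]  L7: P0=M P1=I P2=I  mem[L7]=40
7. P2: load  L4  bus=[BusRd]  L4: P0=I P1=I P2=E  mem[L4]=10
8. P0: store L2 := 81  bus=[BusRdX]  L2: P0=M P1=I P2=I  mem[L2]=0
9. P0: load  L0  bus=[BusRd]  L0: P0=E P1=I P2=I  mem[L0]=20
10. P1: load  L5  bus=[BusRd]  L5: P0=I P1=E P2=I  mem[L5]=50
11. P0: load  L1  bus=[BusRd]  L1: P0=E P1=I P2=I  mem[L1]=80
12. P1: store L1 := 5  bus=[BusRdX]  L1: P0=I P1=M P2=I  mem[L1]=80
13. P0: load  L4  bus=[BusRd]  L4: P0=S P1=I P2=S  mem[L4]=10
14. P0: load  L1  bus=[BusRd,Flush]  L1: P0=S P1=S P2=I  mem[L1]=5
15. P1: store L2 := 12  bus=[BusRdX,Flush]  L2: P0=I P1=M P2=I  mem[L2]=81
16. P2: store L7 := 31  bus=[BusRdX,Flush]  L7: P0=I P1=I P2=M  mem[L7]=66

state = S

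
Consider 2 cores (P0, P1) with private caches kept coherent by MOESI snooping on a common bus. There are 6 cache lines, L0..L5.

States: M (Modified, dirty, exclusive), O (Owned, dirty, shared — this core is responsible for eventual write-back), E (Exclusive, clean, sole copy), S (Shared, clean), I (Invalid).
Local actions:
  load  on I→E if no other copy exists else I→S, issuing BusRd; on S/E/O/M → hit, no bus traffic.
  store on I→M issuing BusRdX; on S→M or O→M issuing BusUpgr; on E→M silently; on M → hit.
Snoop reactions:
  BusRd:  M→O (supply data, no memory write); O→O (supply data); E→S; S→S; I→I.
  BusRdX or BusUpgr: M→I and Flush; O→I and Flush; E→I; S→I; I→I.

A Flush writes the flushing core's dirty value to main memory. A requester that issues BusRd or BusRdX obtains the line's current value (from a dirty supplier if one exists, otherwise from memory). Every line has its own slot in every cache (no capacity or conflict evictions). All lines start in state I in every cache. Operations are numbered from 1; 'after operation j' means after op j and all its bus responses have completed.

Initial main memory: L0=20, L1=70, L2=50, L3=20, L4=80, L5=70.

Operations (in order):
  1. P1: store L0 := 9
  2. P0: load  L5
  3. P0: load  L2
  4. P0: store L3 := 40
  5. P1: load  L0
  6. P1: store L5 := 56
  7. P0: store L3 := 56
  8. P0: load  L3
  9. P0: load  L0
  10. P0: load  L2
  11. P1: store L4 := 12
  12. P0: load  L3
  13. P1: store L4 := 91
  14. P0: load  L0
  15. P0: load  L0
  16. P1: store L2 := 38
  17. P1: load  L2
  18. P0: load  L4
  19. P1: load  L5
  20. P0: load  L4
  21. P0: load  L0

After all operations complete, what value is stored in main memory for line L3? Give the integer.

memory[L3] = 20

step 1: P1: store L0 := 9  ⟶  IM  (L0)  txn=BusRdX  M[L0]=20
step 2: P0: load  L5  ⟶  EI  (L5)  txn=BusRd  M[L5]=70
step 3: P0: load  L2  ⟶  EI  (L2)  txn=BusRd  M[L2]=50
step 4: P0: store L3 := 40  ⟶  MI  (L3)  txn=BusRdX  M[L3]=20
step 5: P1: load  L0  ⟶  IM  (L0)  txn=∅  M[L0]=20
step 6: P1: store L5 := 56  ⟶  IM  (L5)  txn=BusRdX  M[L5]=70
step 7: P0: store L3 := 56  ⟶  MI  (L3)  txn=∅  M[L3]=20
step 8: P0: load  L3  ⟶  MI  (L3)  txn=∅  M[L3]=20
step 9: P0: load  L0  ⟶  SO  (L0)  txn=BusRd  M[L0]=20
step 10: P0: load  L2  ⟶  EI  (L2)  txn=∅  M[L2]=50
step 11: P1: store L4 := 12  ⟶  IM  (L4)  txn=BusRdX  M[L4]=80
step 12: P0: load  L3  ⟶  MI  (L3)  txn=∅  M[L3]=20
step 13: P1: store L4 := 91  ⟶  IM  (L4)  txn=∅  M[L4]=80
step 14: P0: load  L0  ⟶  SO  (L0)  txn=∅  M[L0]=20
step 15: P0: load  L0  ⟶  SO  (L0)  txn=∅  M[L0]=20
step 16: P1: store L2 := 38  ⟶  IM  (L2)  txn=BusRdX  M[L2]=50
step 17: P1: load  L2  ⟶  IM  (L2)  txn=∅  M[L2]=50
step 18: P0: load  L4  ⟶  SO  (L4)  txn=BusRd  M[L4]=80
step 19: P1: load  L5  ⟶  IM  (L5)  txn=∅  M[L5]=70
step 20: P0: load  L4  ⟶  SO  (L4)  txn=∅  M[L4]=80
step 21: P0: load  L0  ⟶  SO  (L0)  txn=∅  M[L0]=20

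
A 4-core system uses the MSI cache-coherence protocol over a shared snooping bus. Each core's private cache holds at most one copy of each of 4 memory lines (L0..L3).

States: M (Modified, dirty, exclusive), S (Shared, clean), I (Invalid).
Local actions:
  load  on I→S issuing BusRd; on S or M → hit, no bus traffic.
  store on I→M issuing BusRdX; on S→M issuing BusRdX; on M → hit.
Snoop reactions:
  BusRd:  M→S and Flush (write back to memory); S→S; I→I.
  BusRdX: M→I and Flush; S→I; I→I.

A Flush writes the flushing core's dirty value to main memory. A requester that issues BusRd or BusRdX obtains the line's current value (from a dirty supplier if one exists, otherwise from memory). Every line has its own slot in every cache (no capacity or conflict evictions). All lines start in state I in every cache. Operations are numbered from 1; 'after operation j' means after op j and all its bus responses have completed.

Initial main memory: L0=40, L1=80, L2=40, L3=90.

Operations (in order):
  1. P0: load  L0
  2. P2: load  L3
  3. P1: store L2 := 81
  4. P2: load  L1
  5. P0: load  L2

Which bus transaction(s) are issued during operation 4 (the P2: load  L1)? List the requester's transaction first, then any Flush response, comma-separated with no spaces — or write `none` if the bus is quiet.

bus = BusRd

[1] P0: load  L0 | P0:S(40), P1:I, P2:I, P3:I | bus: BusRd
[2] P2: load  L3 | P0:I, P1:I, P2:S(90), P3:I | bus: BusRd
[3] P1: store L2 := 81 | P0:I, P1:M(81), P2:I, P3:I | bus: BusRdX
[4] P2: load  L1 | P0:I, P1:I, P2:S(80), P3:I | bus: BusRd
[5] P0: load  L2 | P0:S(81), P1:S(81), P2:I, P3:I | bus: BusRd,Flush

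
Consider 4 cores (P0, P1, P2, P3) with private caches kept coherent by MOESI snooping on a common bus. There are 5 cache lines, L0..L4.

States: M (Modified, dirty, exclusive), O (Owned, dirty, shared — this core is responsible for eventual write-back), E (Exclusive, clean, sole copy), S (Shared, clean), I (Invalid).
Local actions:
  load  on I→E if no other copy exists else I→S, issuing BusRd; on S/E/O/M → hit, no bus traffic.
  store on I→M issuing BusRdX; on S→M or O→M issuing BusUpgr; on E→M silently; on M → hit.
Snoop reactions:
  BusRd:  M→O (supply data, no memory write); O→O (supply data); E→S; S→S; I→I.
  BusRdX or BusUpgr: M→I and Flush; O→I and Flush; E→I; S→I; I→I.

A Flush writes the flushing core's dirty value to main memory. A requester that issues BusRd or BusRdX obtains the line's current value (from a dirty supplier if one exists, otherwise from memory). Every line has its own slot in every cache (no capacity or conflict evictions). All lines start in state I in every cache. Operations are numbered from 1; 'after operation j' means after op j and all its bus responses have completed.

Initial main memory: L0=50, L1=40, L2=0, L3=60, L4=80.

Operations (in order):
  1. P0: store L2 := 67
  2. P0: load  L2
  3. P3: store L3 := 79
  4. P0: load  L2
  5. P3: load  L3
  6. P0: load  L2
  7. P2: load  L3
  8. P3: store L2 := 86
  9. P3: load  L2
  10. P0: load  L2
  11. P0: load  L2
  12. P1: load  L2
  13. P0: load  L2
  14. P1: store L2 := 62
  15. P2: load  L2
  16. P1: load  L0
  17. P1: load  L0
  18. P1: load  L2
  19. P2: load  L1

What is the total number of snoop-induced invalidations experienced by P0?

invalidations = 2

[1] P0: store L2 := 67 | P0:M(67), P1:I, P2:I, P3:I | bus: BusRdX
[2] P0: load  L2 | P0:M(67), P1:I, P2:I, P3:I | bus: none
[3] P3: store L3 := 79 | P0:I, P1:I, P2:I, P3:M(79) | bus: BusRdX
[4] P0: load  L2 | P0:M(67), P1:I, P2:I, P3:I | bus: none
[5] P3: load  L3 | P0:I, P1:I, P2:I, P3:M(79) | bus: none
[6] P0: load  L2 | P0:M(67), P1:I, P2:I, P3:I | bus: none
[7] P2: load  L3 | P0:I, P1:I, P2:S(79), P3:O(79) | bus: BusRd
[8] P3: store L2 := 86 | P0:I, P1:I, P2:I, P3:M(86) | bus: BusRdX,Flush
[9] P3: load  L2 | P0:I, P1:I, P2:I, P3:M(86) | bus: none
[10] P0: load  L2 | P0:S(86), P1:I, P2:I, P3:O(86) | bus: BusRd
[11] P0: load  L2 | P0:S(86), P1:I, P2:I, P3:O(86) | bus: none
[12] P1: load  L2 | P0:S(86), P1:S(86), P2:I, P3:O(86) | bus: BusRd
[13] P0: load  L2 | P0:S(86), P1:S(86), P2:I, P3:O(86) | bus: none
[14] P1: store L2 := 62 | P0:I, P1:M(62), P2:I, P3:I | bus: BusUpgr,Flush
[15] P2: load  L2 | P0:I, P1:O(62), P2:S(62), P3:I | bus: BusRd
[16] P1: load  L0 | P0:I, P1:E(50), P2:I, P3:I | bus: BusRd
[17] P1: load  L0 | P0:I, P1:E(50), P2:I, P3:I | bus: none
[18] P1: load  L2 | P0:I, P1:O(62), P2:S(62), P3:I | bus: none
[19] P2: load  L1 | P0:I, P1:I, P2:E(40), P3:I | bus: BusRd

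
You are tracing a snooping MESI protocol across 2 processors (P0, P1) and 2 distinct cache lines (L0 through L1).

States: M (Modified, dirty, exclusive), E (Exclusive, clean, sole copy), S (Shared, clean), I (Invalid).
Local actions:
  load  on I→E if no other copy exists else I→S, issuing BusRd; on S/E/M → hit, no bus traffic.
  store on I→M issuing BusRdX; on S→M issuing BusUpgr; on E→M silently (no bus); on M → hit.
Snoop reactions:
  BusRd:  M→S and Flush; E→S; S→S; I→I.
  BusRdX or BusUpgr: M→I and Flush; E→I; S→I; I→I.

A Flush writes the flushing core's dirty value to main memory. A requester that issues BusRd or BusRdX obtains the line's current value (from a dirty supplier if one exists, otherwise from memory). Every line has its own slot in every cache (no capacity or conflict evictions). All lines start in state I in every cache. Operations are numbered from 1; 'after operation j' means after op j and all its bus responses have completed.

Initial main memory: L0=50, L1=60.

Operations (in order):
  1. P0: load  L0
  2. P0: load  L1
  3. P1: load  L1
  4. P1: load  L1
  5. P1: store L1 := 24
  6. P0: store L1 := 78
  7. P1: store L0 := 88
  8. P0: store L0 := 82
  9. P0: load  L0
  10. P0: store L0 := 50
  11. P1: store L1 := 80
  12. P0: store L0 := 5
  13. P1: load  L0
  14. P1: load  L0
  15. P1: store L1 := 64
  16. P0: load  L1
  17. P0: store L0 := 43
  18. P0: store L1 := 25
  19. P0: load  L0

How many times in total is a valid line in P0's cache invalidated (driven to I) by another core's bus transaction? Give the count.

[1] P0: load  L0 | P0:E(50), P1:I | bus: BusRd
[2] P0: load  L1 | P0:E(60), P1:I | bus: BusRd
[3] P1: load  L1 | P0:S(60), P1:S(60) | bus: BusRd
[4] P1: load  L1 | P0:S(60), P1:S(60) | bus: none
[5] P1: store L1 := 24 | P0:I, P1:M(24) | bus: BusUpgr
[6] P0: store L1 := 78 | P0:M(78), P1:I | bus: BusRdX,Flush
[7] P1: store L0 := 88 | P0:I, P1:M(88) | bus: BusRdX
[8] P0: store L0 := 82 | P0:M(82), P1:I | bus: BusRdX,Flush
[9] P0: load  L0 | P0:M(82), P1:I | bus: none
[10] P0: store L0 := 50 | P0:M(50), P1:I | bus: none
[11] P1: store L1 := 80 | P0:I, P1:M(80) | bus: BusRdX,Flush
[12] P0: store L0 := 5 | P0:M(5), P1:I | bus: none
[13] P1: load  L0 | P0:S(5), P1:S(5) | bus: BusRd,Flush
[14] P1: load  L0 | P0:S(5), P1:S(5) | bus: none
[15] P1: store L1 := 64 | P0:I, P1:M(64) | bus: none
[16] P0: load  L1 | P0:S(64), P1:S(64) | bus: BusRd,Flush
[17] P0: store L0 := 43 | P0:M(43), P1:I | bus: BusUpgr
[18] P0: store L1 := 25 | P0:M(25), P1:I | bus: BusUpgr
[19] P0: load  L0 | P0:M(43), P1:I | bus: none

invalidations = 3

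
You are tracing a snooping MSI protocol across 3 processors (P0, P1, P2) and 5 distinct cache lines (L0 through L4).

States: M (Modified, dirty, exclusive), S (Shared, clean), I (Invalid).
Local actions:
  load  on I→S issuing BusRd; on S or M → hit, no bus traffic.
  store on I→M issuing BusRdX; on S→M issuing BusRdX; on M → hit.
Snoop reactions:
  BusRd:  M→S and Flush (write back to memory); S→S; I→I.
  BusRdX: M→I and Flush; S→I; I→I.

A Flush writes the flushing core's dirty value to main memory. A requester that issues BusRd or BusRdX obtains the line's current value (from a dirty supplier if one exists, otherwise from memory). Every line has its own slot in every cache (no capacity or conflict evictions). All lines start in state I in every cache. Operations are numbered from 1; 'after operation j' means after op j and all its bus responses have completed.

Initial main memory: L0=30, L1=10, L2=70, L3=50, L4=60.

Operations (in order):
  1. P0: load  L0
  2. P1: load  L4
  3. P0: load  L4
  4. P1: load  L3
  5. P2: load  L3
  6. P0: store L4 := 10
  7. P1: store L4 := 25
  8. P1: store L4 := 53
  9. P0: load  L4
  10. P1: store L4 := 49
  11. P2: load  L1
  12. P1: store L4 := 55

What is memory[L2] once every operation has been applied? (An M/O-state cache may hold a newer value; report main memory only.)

  op1 P0: load  L0 → S/I/I on L0; bus BusRd; mem=30
  op2 P1: load  L4 → I/S/I on L4; bus BusRd; mem=60
  op3 P0: load  L4 → S/S/I on L4; bus BusRd; mem=60
  op4 P1: load  L3 → I/S/I on L3; bus BusRd; mem=50
  op5 P2: load  L3 → I/S/S on L3; bus BusRd; mem=50
  op6 P0: store L4 := 10 → M/I/I on L4; bus BusRdX; mem=60
  op7 P1: store L4 := 25 → I/M/I on L4; bus BusRdX Flush; mem=10
  op8 P1: store L4 := 53 → I/M/I on L4; bus (none); mem=10
  op9 P0: load  L4 → S/S/I on L4; bus BusRd Flush; mem=53
  op10 P1: store L4 := 49 → I/M/I on L4; bus BusRdX; mem=53
  op11 P2: load  L1 → I/I/S on L1; bus BusRd; mem=10
  op12 P1: store L4 := 55 → I/M/I on L4; bus (none); mem=53

memory[L2] = 70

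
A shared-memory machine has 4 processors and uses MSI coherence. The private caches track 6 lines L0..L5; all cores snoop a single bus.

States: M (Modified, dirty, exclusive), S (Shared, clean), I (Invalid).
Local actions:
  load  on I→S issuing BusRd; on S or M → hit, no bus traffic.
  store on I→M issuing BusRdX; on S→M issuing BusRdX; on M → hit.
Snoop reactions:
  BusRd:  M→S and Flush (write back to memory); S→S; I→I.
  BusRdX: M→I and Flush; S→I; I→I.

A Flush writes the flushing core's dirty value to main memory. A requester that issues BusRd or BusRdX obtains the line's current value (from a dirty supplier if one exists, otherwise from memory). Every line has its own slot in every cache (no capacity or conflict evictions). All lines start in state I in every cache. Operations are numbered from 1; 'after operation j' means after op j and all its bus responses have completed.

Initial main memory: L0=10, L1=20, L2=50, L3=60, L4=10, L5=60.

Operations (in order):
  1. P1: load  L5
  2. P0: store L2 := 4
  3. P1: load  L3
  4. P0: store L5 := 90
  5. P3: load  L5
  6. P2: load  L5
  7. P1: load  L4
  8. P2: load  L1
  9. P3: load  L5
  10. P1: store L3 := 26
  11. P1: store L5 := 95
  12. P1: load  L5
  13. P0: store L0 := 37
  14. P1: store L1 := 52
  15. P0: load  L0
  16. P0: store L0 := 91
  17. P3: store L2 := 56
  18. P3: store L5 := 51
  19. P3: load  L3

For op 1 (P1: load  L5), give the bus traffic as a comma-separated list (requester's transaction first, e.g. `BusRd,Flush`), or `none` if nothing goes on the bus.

step 1: P1: load  L5  ⟶  ISII  (L5)  txn=BusRd  M[L5]=60
step 2: P0: store L2 := 4  ⟶  MIII  (L2)  txn=BusRdX  M[L2]=50
step 3: P1: load  L3  ⟶  ISII  (L3)  txn=BusRd  M[L3]=60
step 4: P0: store L5 := 90  ⟶  MIII  (L5)  txn=BusRdX  M[L5]=60
step 5: P3: load  L5  ⟶  SIIS  (L5)  txn=BusRd+Flush  M[L5]=90
step 6: P2: load  L5  ⟶  SISS  (L5)  txn=BusRd  M[L5]=90
step 7: P1: load  L4  ⟶  ISII  (L4)  txn=BusRd  M[L4]=10
step 8: P2: load  L1  ⟶  IISI  (L1)  txn=BusRd  M[L1]=20
step 9: P3: load  L5  ⟶  SISS  (L5)  txn=∅  M[L5]=90
step 10: P1: store L3 := 26  ⟶  IMII  (L3)  txn=BusRdX  M[L3]=60
step 11: P1: store L5 := 95  ⟶  IMII  (L5)  txn=BusRdX  M[L5]=90
step 12: P1: load  L5  ⟶  IMII  (L5)  txn=∅  M[L5]=90
step 13: P0: store L0 := 37  ⟶  MIII  (L0)  txn=BusRdX  M[L0]=10
step 14: P1: store L1 := 52  ⟶  IMII  (L1)  txn=BusRdX  M[L1]=20
step 15: P0: load  L0  ⟶  MIII  (L0)  txn=∅  M[L0]=10
step 16: P0: store L0 := 91  ⟶  MIII  (L0)  txn=∅  M[L0]=10
step 17: P3: store L2 := 56  ⟶  IIIM  (L2)  txn=BusRdX+Flush  M[L2]=4
step 18: P3: store L5 := 51  ⟶  IIIM  (L5)  txn=BusRdX+Flush  M[L5]=95
step 19: P3: load  L3  ⟶  ISIS  (L3)  txn=BusRd+Flush  M[L3]=26

bus = BusRd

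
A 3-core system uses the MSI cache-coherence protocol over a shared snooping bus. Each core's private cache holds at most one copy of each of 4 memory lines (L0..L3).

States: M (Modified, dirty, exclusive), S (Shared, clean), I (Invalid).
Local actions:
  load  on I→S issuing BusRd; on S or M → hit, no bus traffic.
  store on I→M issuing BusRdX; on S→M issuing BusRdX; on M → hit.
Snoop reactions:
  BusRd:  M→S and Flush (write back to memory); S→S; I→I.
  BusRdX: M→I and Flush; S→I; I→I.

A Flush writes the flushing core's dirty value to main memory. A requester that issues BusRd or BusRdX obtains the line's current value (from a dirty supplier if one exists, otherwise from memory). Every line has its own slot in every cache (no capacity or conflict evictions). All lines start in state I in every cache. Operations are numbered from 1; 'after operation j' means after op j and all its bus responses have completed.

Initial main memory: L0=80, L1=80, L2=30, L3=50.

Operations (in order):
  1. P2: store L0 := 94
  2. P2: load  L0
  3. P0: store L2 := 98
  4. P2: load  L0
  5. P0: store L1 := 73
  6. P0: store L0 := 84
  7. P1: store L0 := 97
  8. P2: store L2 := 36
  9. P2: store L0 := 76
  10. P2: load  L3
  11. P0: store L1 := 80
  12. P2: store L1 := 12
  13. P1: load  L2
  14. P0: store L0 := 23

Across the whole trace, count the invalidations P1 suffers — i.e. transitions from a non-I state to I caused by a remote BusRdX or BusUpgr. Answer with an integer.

invalidations = 1

step 1: P2: store L0 := 94  ⟶  IIM  (L0)  txn=BusRdX  M[L0]=80
step 2: P2: load  L0  ⟶  IIM  (L0)  txn=∅  M[L0]=80
step 3: P0: store L2 := 98  ⟶  MII  (L2)  txn=BusRdX  M[L2]=30
step 4: P2: load  L0  ⟶  IIM  (L0)  txn=∅  M[L0]=80
step 5: P0: store L1 := 73  ⟶  MII  (L1)  txn=BusRdX  M[L1]=80
step 6: P0: store L0 := 84  ⟶  MII  (L0)  txn=BusRdX+Flush  M[L0]=94
step 7: P1: store L0 := 97  ⟶  IMI  (L0)  txn=BusRdX+Flush  M[L0]=84
step 8: P2: store L2 := 36  ⟶  IIM  (L2)  txn=BusRdX+Flush  M[L2]=98
step 9: P2: store L0 := 76  ⟶  IIM  (L0)  txn=BusRdX+Flush  M[L0]=97
step 10: P2: load  L3  ⟶  IIS  (L3)  txn=BusRd  M[L3]=50
step 11: P0: store L1 := 80  ⟶  MII  (L1)  txn=∅  M[L1]=80
step 12: P2: store L1 := 12  ⟶  IIM  (L1)  txn=BusRdX+Flush  M[L1]=80
step 13: P1: load  L2  ⟶  ISS  (L2)  txn=BusRd+Flush  M[L2]=36
step 14: P0: store L0 := 23  ⟶  MII  (L0)  txn=BusRdX+Flush  M[L0]=76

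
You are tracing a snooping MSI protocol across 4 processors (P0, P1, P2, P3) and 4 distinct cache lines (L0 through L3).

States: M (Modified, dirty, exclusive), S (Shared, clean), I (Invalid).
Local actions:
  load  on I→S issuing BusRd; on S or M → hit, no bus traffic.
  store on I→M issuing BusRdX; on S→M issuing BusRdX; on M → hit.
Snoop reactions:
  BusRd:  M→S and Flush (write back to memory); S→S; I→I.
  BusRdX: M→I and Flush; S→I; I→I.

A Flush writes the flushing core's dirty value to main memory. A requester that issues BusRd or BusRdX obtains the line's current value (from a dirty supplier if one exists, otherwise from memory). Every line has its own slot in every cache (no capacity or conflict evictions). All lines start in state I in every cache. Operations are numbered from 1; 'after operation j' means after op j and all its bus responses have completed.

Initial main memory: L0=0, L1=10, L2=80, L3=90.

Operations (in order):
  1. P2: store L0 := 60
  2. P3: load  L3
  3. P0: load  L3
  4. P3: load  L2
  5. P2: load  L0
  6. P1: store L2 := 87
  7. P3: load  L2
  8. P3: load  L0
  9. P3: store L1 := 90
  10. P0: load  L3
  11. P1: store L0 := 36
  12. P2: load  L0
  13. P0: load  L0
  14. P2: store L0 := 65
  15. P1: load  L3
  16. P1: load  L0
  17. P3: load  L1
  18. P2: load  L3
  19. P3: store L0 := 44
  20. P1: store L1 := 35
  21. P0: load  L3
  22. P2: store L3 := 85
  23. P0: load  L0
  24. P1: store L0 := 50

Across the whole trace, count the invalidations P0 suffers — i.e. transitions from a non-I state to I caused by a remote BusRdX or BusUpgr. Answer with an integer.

invalidations = 3

  op1 P2: store L0 := 60 → I/I/M/I on L0; bus BusRdX; mem=0
  op2 P3: load  L3 → I/I/I/S on L3; bus BusRd; mem=90
  op3 P0: load  L3 → S/I/I/S on L3; bus BusRd; mem=90
  op4 P3: load  L2 → I/I/I/S on L2; bus BusRd; mem=80
  op5 P2: load  L0 → I/I/M/I on L0; bus (none); mem=0
  op6 P1: store L2 := 87 → I/M/I/I on L2; bus BusRdX; mem=80
  op7 P3: load  L2 → I/S/I/S on L2; bus BusRd Flush; mem=87
  op8 P3: load  L0 → I/I/S/S on L0; bus BusRd Flush; mem=60
  op9 P3: store L1 := 90 → I/I/I/M on L1; bus BusRdX; mem=10
  op10 P0: load  L3 → S/I/I/S on L3; bus (none); mem=90
  op11 P1: store L0 := 36 → I/M/I/I on L0; bus BusRdX; mem=60
  op12 P2: load  L0 → I/S/S/I on L0; bus BusRd Flush; mem=36
  op13 P0: load  L0 → S/S/S/I on L0; bus BusRd; mem=36
  op14 P2: store L0 := 65 → I/I/M/I on L0; bus BusRdX; mem=36
  op15 P1: load  L3 → S/S/I/S on L3; bus BusRd; mem=90
  op16 P1: load  L0 → I/S/S/I on L0; bus BusRd Flush; mem=65
  op17 P3: load  L1 → I/I/I/M on L1; bus (none); mem=10
  op18 P2: load  L3 → S/S/S/S on L3; bus BusRd; mem=90
  op19 P3: store L0 := 44 → I/I/I/M on L0; bus BusRdX; mem=65
  op20 P1: store L1 := 35 → I/M/I/I on L1; bus BusRdX Flush; mem=90
  op21 P0: load  L3 → S/S/S/S on L3; bus (none); mem=90
  op22 P2: store L3 := 85 → I/I/M/I on L3; bus BusRdX; mem=90
  op23 P0: load  L0 → S/I/I/S on L0; bus BusRd Flush; mem=44
  op24 P1: store L0 := 50 → I/M/I/I on L0; bus BusRdX; mem=44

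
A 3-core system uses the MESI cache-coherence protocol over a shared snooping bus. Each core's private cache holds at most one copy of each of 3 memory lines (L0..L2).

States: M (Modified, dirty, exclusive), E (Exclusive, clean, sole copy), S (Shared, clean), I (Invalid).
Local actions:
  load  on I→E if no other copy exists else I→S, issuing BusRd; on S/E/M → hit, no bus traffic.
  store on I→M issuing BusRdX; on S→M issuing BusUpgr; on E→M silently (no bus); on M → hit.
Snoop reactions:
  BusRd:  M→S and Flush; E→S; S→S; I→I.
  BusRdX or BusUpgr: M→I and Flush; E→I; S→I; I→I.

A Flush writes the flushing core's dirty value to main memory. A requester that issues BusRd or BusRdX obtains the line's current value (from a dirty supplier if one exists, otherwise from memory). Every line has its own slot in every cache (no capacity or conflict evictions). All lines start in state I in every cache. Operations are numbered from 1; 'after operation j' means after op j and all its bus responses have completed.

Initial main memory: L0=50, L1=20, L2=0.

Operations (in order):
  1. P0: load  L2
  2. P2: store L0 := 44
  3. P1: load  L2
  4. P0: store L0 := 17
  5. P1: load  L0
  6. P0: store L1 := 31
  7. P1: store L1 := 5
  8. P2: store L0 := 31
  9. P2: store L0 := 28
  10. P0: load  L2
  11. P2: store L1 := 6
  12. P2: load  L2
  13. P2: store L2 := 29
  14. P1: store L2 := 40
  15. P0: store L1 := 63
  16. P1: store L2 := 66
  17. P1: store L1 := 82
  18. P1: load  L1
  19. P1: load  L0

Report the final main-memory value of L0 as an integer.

memory[L0] = 28

[1] P0: load  L2 | P0:E(0), P1:I, P2:I | bus: BusRd
[2] P2: store L0 := 44 | P0:I, P1:I, P2:M(44) | bus: BusRdX
[3] P1: load  L2 | P0:S(0), P1:S(0), P2:I | bus: BusRd
[4] P0: store L0 := 17 | P0:M(17), P1:I, P2:I | bus: BusRdX,Flush
[5] P1: load  L0 | P0:S(17), P1:S(17), P2:I | bus: BusRd,Flush
[6] P0: store L1 := 31 | P0:M(31), P1:I, P2:I | bus: BusRdX
[7] P1: store L1 := 5 | P0:I, P1:M(5), P2:I | bus: BusRdX,Flush
[8] P2: store L0 := 31 | P0:I, P1:I, P2:M(31) | bus: BusRdX
[9] P2: store L0 := 28 | P0:I, P1:I, P2:M(28) | bus: none
[10] P0: load  L2 | P0:S(0), P1:S(0), P2:I | bus: none
[11] P2: store L1 := 6 | P0:I, P1:I, P2:M(6) | bus: BusRdX,Flush
[12] P2: load  L2 | P0:S(0), P1:S(0), P2:S(0) | bus: BusRd
[13] P2: store L2 := 29 | P0:I, P1:I, P2:M(29) | bus: BusUpgr
[14] P1: store L2 := 40 | P0:I, P1:M(40), P2:I | bus: BusRdX,Flush
[15] P0: store L1 := 63 | P0:M(63), P1:I, P2:I | bus: BusRdX,Flush
[16] P1: store L2 := 66 | P0:I, P1:M(66), P2:I | bus: none
[17] P1: store L1 := 82 | P0:I, P1:M(82), P2:I | bus: BusRdX,Flush
[18] P1: load  L1 | P0:I, P1:M(82), P2:I | bus: none
[19] P1: load  L0 | P0:I, P1:S(28), P2:S(28) | bus: BusRd,Flush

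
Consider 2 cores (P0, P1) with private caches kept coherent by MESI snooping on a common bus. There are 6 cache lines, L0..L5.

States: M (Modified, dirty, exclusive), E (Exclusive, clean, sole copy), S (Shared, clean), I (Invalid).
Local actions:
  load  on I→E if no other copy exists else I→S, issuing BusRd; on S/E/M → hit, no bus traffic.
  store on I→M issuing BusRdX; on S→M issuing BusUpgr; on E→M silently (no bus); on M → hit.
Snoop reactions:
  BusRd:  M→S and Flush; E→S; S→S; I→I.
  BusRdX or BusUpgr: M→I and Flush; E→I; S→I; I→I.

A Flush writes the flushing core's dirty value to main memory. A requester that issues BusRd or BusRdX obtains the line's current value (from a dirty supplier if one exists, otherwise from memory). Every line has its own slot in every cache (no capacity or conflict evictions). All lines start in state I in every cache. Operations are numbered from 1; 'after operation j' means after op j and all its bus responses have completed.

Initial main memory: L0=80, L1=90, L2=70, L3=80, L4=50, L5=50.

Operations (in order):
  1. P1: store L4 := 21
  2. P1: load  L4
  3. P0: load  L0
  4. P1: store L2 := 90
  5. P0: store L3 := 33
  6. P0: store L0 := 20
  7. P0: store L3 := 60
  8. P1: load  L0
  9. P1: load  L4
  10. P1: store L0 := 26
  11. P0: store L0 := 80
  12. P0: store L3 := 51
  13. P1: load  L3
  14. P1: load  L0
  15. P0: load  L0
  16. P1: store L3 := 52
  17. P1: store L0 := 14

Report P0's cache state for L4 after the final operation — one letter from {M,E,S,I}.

state = I

step 1: P1: store L4 := 21  ⟶  IM  (L4)  txn=BusRdX  M[L4]=50
step 2: P1: load  L4  ⟶  IM  (L4)  txn=∅  M[L4]=50
step 3: P0: load  L0  ⟶  EI  (L0)  txn=BusRd  M[L0]=80
step 4: P1: store L2 := 90  ⟶  IM  (L2)  txn=BusRdX  M[L2]=70
step 5: P0: store L3 := 33  ⟶  MI  (L3)  txn=BusRdX  M[L3]=80
step 6: P0: store L0 := 20  ⟶  MI  (L0)  txn=∅  M[L0]=80
step 7: P0: store L3 := 60  ⟶  MI  (L3)  txn=∅  M[L3]=80
step 8: P1: load  L0  ⟶  SS  (L0)  txn=BusRd+Flush  M[L0]=20
step 9: P1: load  L4  ⟶  IM  (L4)  txn=∅  M[L4]=50
step 10: P1: store L0 := 26  ⟶  IM  (L0)  txn=BusUpgr  M[L0]=20
step 11: P0: store L0 := 80  ⟶  MI  (L0)  txn=BusRdX+Flush  M[L0]=26
step 12: P0: store L3 := 51  ⟶  MI  (L3)  txn=∅  M[L3]=80
step 13: P1: load  L3  ⟶  SS  (L3)  txn=BusRd+Flush  M[L3]=51
step 14: P1: load  L0  ⟶  SS  (L0)  txn=BusRd+Flush  M[L0]=80
step 15: P0: load  L0  ⟶  SS  (L0)  txn=∅  M[L0]=80
step 16: P1: store L3 := 52  ⟶  IM  (L3)  txn=BusUpgr  M[L3]=51
step 17: P1: store L0 := 14  ⟶  IM  (L0)  txn=BusUpgr  M[L0]=80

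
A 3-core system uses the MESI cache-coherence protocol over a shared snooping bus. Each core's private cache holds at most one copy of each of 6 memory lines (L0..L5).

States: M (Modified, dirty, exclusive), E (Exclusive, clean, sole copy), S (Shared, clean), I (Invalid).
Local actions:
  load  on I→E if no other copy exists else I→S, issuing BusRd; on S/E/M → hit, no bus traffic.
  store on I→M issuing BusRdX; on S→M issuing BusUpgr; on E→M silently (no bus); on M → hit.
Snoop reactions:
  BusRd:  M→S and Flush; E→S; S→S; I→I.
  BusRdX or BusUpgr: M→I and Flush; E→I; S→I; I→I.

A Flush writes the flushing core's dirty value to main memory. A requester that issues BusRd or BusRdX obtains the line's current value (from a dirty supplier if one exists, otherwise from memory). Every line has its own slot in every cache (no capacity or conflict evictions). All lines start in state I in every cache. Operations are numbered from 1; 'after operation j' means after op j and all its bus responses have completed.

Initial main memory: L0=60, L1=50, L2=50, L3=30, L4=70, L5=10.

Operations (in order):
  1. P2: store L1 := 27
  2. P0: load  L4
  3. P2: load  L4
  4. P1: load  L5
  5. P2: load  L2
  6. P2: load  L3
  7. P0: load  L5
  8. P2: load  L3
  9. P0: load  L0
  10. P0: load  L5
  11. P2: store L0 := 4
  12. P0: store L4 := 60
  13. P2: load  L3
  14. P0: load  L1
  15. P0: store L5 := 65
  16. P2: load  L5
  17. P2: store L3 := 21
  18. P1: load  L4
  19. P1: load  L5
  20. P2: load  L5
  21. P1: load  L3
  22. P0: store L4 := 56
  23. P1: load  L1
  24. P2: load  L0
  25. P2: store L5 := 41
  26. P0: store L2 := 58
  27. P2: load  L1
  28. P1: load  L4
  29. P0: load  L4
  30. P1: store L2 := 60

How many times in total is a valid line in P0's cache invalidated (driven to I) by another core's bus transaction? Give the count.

step 1: P2: store L1 := 27  ⟶  IIM  (L1)  txn=BusRdX  M[L1]=50
step 2: P0: load  L4  ⟶  EII  (L4)  txn=BusRd  M[L4]=70
step 3: P2: load  L4  ⟶  SIS  (L4)  txn=BusRd  M[L4]=70
step 4: P1: load  L5  ⟶  IEI  (L5)  txn=BusRd  M[L5]=10
step 5: P2: load  L2  ⟶  IIE  (L2)  txn=BusRd  M[L2]=50
step 6: P2: load  L3  ⟶  IIE  (L3)  txn=BusRd  M[L3]=30
step 7: P0: load  L5  ⟶  SSI  (L5)  txn=BusRd  M[L5]=10
step 8: P2: load  L3  ⟶  IIE  (L3)  txn=∅  M[L3]=30
step 9: P0: load  L0  ⟶  EII  (L0)  txn=BusRd  M[L0]=60
step 10: P0: load  L5  ⟶  SSI  (L5)  txn=∅  M[L5]=10
step 11: P2: store L0 := 4  ⟶  IIM  (L0)  txn=BusRdX  M[L0]=60
step 12: P0: store L4 := 60  ⟶  MII  (L4)  txn=BusUpgr  M[L4]=70
step 13: P2: load  L3  ⟶  IIE  (L3)  txn=∅  M[L3]=30
step 14: P0: load  L1  ⟶  SIS  (L1)  txn=BusRd+Flush  M[L1]=27
step 15: P0: store L5 := 65  ⟶  MII  (L5)  txn=BusUpgr  M[L5]=10
step 16: P2: load  L5  ⟶  SIS  (L5)  txn=BusRd+Flush  M[L5]=65
step 17: P2: store L3 := 21  ⟶  IIM  (L3)  txn=∅  M[L3]=30
step 18: P1: load  L4  ⟶  SSI  (L4)  txn=BusRd+Flush  M[L4]=60
step 19: P1: load  L5  ⟶  SSS  (L5)  txn=BusRd  M[L5]=65
step 20: P2: load  L5  ⟶  SSS  (L5)  txn=∅  M[L5]=65
step 21: P1: load  L3  ⟶  ISS  (L3)  txn=BusRd+Flush  M[L3]=21
step 22: P0: store L4 := 56  ⟶  MII  (L4)  txn=BusUpgr  M[L4]=60
step 23: P1: load  L1  ⟶  SSS  (L1)  txn=BusRd  M[L1]=27
step 24: P2: load  L0  ⟶  IIM  (L0)  txn=∅  M[L0]=60
step 25: P2: store L5 := 41  ⟶  IIM  (L5)  txn=BusUpgr  M[L5]=65
step 26: P0: store L2 := 58  ⟶  MII  (L2)  txn=BusRdX  M[L2]=50
step 27: P2: load  L1  ⟶  SSS  (L1)  txn=∅  M[L1]=27
step 28: P1: load  L4  ⟶  SSI  (L4)  txn=BusRd+Flush  M[L4]=56
step 29: P0: load  L4  ⟶  SSI  (L4)  txn=∅  M[L4]=56
step 30: P1: store L2 := 60  ⟶  IMI  (L2)  txn=BusRdX+Flush  M[L2]=58

invalidations = 3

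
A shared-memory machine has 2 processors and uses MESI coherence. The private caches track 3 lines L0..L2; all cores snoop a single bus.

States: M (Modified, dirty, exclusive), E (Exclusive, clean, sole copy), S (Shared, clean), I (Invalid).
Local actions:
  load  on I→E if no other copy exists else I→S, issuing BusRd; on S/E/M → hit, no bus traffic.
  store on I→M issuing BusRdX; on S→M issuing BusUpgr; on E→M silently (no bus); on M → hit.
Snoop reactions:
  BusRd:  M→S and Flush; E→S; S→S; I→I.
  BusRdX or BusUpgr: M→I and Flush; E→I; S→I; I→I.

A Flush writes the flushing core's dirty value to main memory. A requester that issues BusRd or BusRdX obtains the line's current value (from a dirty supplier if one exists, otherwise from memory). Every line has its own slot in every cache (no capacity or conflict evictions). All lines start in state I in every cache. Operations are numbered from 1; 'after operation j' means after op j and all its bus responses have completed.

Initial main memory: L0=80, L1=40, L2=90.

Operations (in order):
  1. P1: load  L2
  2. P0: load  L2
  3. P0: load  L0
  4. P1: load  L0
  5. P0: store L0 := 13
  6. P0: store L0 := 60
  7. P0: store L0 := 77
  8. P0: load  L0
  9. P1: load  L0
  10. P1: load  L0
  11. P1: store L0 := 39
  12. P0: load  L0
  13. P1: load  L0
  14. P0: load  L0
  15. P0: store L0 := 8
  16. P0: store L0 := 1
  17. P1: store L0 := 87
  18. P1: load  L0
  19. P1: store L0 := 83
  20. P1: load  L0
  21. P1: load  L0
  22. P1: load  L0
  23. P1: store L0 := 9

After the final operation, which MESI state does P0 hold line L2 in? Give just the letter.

state = S

step 1: P1: load  L2  ⟶  IE  (L2)  txn=BusRd  M[L2]=90
step 2: P0: load  L2  ⟶  SS  (L2)  txn=BusRd  M[L2]=90
step 3: P0: load  L0  ⟶  EI  (L0)  txn=BusRd  M[L0]=80
step 4: P1: load  L0  ⟶  SS  (L0)  txn=BusRd  M[L0]=80
step 5: P0: store L0 := 13  ⟶  MI  (L0)  txn=BusUpgr  M[L0]=80
step 6: P0: store L0 := 60  ⟶  MI  (L0)  txn=∅  M[L0]=80
step 7: P0: store L0 := 77  ⟶  MI  (L0)  txn=∅  M[L0]=80
step 8: P0: load  L0  ⟶  MI  (L0)  txn=∅  M[L0]=80
step 9: P1: load  L0  ⟶  SS  (L0)  txn=BusRd+Flush  M[L0]=77
step 10: P1: load  L0  ⟶  SS  (L0)  txn=∅  M[L0]=77
step 11: P1: store L0 := 39  ⟶  IM  (L0)  txn=BusUpgr  M[L0]=77
step 12: P0: load  L0  ⟶  SS  (L0)  txn=BusRd+Flush  M[L0]=39
step 13: P1: load  L0  ⟶  SS  (L0)  txn=∅  M[L0]=39
step 14: P0: load  L0  ⟶  SS  (L0)  txn=∅  M[L0]=39
step 15: P0: store L0 := 8  ⟶  MI  (L0)  txn=BusUpgr  M[L0]=39
step 16: P0: store L0 := 1  ⟶  MI  (L0)  txn=∅  M[L0]=39
step 17: P1: store L0 := 87  ⟶  IM  (L0)  txn=BusRdX+Flush  M[L0]=1
step 18: P1: load  L0  ⟶  IM  (L0)  txn=∅  M[L0]=1
step 19: P1: store L0 := 83  ⟶  IM  (L0)  txn=∅  M[L0]=1
step 20: P1: load  L0  ⟶  IM  (L0)  txn=∅  M[L0]=1
step 21: P1: load  L0  ⟶  IM  (L0)  txn=∅  M[L0]=1
step 22: P1: load  L0  ⟶  IM  (L0)  txn=∅  M[L0]=1
step 23: P1: store L0 := 9  ⟶  IM  (L0)  txn=∅  M[L0]=1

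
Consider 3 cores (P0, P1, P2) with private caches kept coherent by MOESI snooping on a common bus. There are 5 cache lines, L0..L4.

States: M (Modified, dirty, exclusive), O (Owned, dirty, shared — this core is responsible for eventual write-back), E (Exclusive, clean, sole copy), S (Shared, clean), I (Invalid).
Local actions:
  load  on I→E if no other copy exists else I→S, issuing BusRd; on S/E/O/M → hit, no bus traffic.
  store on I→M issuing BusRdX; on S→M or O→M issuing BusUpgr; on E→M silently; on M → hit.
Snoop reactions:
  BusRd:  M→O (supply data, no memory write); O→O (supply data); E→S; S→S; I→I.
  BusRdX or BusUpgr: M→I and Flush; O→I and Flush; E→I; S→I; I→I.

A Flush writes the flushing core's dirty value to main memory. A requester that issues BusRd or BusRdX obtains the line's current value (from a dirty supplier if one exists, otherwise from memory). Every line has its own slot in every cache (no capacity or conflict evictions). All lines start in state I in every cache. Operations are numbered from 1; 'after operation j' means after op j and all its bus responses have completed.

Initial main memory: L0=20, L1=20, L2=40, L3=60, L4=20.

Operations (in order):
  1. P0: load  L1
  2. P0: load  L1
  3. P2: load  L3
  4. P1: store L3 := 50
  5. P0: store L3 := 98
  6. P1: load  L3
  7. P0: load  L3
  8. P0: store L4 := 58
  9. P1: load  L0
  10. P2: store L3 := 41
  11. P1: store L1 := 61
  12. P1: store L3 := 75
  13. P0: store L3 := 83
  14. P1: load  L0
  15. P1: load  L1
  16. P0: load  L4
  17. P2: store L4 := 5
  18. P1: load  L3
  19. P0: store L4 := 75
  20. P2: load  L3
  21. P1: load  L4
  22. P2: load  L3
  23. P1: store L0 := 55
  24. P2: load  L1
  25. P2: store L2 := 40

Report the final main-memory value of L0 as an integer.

memory[L0] = 20

step 1: P0: load  L1  ⟶  EII  (L1)  txn=BusRd  M[L1]=20
step 2: P0: load  L1  ⟶  EII  (L1)  txn=∅  M[L1]=20
step 3: P2: load  L3  ⟶  IIE  (L3)  txn=BusRd  M[L3]=60
step 4: P1: store L3 := 50  ⟶  IMI  (L3)  txn=BusRdX  M[L3]=60
step 5: P0: store L3 := 98  ⟶  MII  (L3)  txn=BusRdX+Flush  M[L3]=50
step 6: P1: load  L3  ⟶  OSI  (L3)  txn=BusRd  M[L3]=50
step 7: P0: load  L3  ⟶  OSI  (L3)  txn=∅  M[L3]=50
step 8: P0: store L4 := 58  ⟶  MII  (L4)  txn=BusRdX  M[L4]=20
step 9: P1: load  L0  ⟶  IEI  (L0)  txn=BusRd  M[L0]=20
step 10: P2: store L3 := 41  ⟶  IIM  (L3)  txn=BusRdX+Flush  M[L3]=98
step 11: P1: store L1 := 61  ⟶  IMI  (L1)  txn=BusRdX  M[L1]=20
step 12: P1: store L3 := 75  ⟶  IMI  (L3)  txn=BusRdX+Flush  M[L3]=41
step 13: P0: store L3 := 83  ⟶  MII  (L3)  txn=BusRdX+Flush  M[L3]=75
step 14: P1: load  L0  ⟶  IEI  (L0)  txn=∅  M[L0]=20
step 15: P1: load  L1  ⟶  IMI  (L1)  txn=∅  M[L1]=20
step 16: P0: load  L4  ⟶  MII  (L4)  txn=∅  M[L4]=20
step 17: P2: store L4 := 5  ⟶  IIM  (L4)  txn=BusRdX+Flush  M[L4]=58
step 18: P1: load  L3  ⟶  OSI  (L3)  txn=BusRd  M[L3]=75
step 19: P0: store L4 := 75  ⟶  MII  (L4)  txn=BusRdX+Flush  M[L4]=5
step 20: P2: load  L3  ⟶  OSS  (L3)  txn=BusRd  M[L3]=75
step 21: P1: load  L4  ⟶  OSI  (L4)  txn=BusRd  M[L4]=5
step 22: P2: load  L3  ⟶  OSS  (L3)  txn=∅  M[L3]=75
step 23: P1: store L0 := 55  ⟶  IMI  (L0)  txn=∅  M[L0]=20
step 24: P2: load  L1  ⟶  IOS  (L1)  txn=BusRd  M[L1]=20
step 25: P2: store L2 := 40  ⟶  IIM  (L2)  txn=BusRdX  M[L2]=40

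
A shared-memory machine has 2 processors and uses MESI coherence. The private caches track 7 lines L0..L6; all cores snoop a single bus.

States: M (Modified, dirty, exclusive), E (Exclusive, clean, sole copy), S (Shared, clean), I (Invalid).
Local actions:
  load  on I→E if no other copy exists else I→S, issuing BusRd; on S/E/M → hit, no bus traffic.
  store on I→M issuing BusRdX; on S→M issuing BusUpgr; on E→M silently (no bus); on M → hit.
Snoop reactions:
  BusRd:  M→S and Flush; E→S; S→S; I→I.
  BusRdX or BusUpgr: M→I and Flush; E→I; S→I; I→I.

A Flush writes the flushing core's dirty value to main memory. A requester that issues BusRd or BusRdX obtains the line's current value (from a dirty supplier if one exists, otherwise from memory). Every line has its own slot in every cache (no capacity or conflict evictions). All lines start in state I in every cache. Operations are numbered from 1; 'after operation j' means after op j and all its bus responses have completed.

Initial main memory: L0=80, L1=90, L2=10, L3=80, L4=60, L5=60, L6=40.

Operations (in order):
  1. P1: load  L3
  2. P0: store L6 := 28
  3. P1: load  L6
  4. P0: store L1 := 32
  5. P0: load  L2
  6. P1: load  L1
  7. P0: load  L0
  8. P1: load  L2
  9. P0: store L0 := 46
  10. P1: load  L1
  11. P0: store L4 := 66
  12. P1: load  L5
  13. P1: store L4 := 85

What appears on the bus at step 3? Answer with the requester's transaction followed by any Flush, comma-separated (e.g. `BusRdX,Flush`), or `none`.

step 1: P1: load  L3  ⟶  IE  (L3)  txn=BusRd  M[L3]=80
step 2: P0: store L6 := 28  ⟶  MI  (L6)  txn=BusRdX  M[L6]=40
step 3: P1: load  L6  ⟶  SS  (L6)  txn=BusRd+Flush  M[L6]=28
step 4: P0: store L1 := 32  ⟶  MI  (L1)  txn=BusRdX  M[L1]=90
step 5: P0: load  L2  ⟶  EI  (L2)  txn=BusRd  M[L2]=10
step 6: P1: load  L1  ⟶  SS  (L1)  txn=BusRd+Flush  M[L1]=32
step 7: P0: load  L0  ⟶  EI  (L0)  txn=BusRd  M[L0]=80
step 8: P1: load  L2  ⟶  SS  (L2)  txn=BusRd  M[L2]=10
step 9: P0: store L0 := 46  ⟶  MI  (L0)  txn=∅  M[L0]=80
step 10: P1: load  L1  ⟶  SS  (L1)  txn=∅  M[L1]=32
step 11: P0: store L4 := 66  ⟶  MI  (L4)  txn=BusRdX  M[L4]=60
step 12: P1: load  L5  ⟶  IE  (L5)  txn=BusRd  M[L5]=60
step 13: P1: store L4 := 85  ⟶  IM  (L4)  txn=BusRdX+Flush  M[L4]=66

bus = BusRd,Flush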